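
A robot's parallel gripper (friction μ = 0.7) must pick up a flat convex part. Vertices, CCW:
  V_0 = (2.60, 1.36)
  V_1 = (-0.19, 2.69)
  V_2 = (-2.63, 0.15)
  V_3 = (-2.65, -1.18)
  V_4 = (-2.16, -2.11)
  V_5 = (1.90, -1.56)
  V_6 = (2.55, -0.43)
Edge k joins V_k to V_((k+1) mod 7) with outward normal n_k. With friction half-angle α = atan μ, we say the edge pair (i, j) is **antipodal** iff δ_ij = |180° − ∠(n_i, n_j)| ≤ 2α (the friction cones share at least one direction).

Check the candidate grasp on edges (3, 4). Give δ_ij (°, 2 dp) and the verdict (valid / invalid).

δ = 110.07°, invalid

α = atan 0.7 = 34.99°;  2α = 69.98°
edge 3: e_3 = (+0.49, -0.93);  n_3 = (-0.8847, -0.4661)
edge 4: e_4 = (+4.06, +0.55);  n_4 = (+0.1342, -0.9909)
∠(n_3, n_4) = 69.93°
δ = |180° − 69.93°| = 110.07°
110.07° > 2α = 69.98°  →  invalid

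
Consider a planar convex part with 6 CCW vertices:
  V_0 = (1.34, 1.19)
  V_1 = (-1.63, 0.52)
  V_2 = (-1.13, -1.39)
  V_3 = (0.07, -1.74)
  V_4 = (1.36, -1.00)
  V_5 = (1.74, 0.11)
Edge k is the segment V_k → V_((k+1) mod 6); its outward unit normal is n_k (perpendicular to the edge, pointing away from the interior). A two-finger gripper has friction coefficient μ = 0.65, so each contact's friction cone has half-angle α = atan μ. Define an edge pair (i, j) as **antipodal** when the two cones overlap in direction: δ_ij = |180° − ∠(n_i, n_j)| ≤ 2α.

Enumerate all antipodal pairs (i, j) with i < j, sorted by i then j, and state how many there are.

count = 6; pairs: (0,2), (0,3), (0,4), (1,4), (1,5), (2,5)

α = atan 0.65 = 33.02°;  2α = 66.05°
n_0 = (-0.2201, +0.9755)
n_1 = (-0.9674, -0.2532)
n_2 = (-0.2800, -0.9600)
n_3 = (+0.4976, -0.8674)
n_4 = (+0.9461, -0.3239)
n_5 = (+0.9377, +0.3473)
  (0,1): δ = 88.04°  ·
  (0,2): δ = 28.97°  ✓
  (0,3): δ = 17.13°  ✓
  (0,4): δ = 58.39°  ✓
  (0,5): δ = 97.61°  ·
  (1,2): δ = 120.93°  ·
  (1,3): δ = 74.83°  ·
  (1,4): δ = 33.57°  ✓
  (1,5): δ = 5.65°  ✓
  (2,3): δ = 133.90°  ·
  (2,4): δ = 92.64°  ·
  (2,5): δ = 53.42°  ✓
  (3,4): δ = 138.74°  ·
  (3,5): δ = 99.52°  ·
  (4,5): δ = 140.78°  ·
antipodal pairs: 6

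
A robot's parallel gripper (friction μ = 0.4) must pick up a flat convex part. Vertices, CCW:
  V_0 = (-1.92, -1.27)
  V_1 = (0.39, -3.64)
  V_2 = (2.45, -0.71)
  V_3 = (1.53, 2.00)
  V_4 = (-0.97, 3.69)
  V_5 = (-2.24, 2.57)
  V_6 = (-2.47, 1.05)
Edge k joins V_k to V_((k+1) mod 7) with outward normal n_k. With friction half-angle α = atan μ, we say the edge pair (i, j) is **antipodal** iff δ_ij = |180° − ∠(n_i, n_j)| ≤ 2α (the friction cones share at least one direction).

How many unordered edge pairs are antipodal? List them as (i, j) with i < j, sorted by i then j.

α = atan 0.4 = 21.80°;  2α = 43.60°
n_0 = (-0.7161, -0.6980)
n_1 = (+0.8180, -0.5751)
n_2 = (+0.9469, +0.3215)
n_3 = (+0.5600, +0.8285)
n_4 = (-0.6614, +0.7500)
n_5 = (-0.9887, +0.1496)
n_6 = (-0.9730, -0.2307)
  (0,1): δ = 79.38°  ·
  (0,2): δ = 25.51°  ✓
  (0,3): δ = 11.68°  ✓
  (0,4): δ = 87.14°  ·
  (0,5): δ = 127.13°  ·
  (0,6): δ = 149.07°  ·
  (1,2): δ = 126.14°  ·
  (1,3): δ = 88.95°  ·
  (1,4): δ = 13.48°  ✓
  (1,5): δ = 26.51°  ✓
  (1,6): δ = 48.45°  ·
  (2,3): δ = 142.81°  ·
  (2,4): δ = 67.34°  ·
  (2,5): δ = 27.36°  ✓
  (2,6): δ = 5.41°  ✓
  (3,4): δ = 104.53°  ·
  (3,5): δ = 64.55°  ·
  (3,6): δ = 42.60°  ✓
  (4,5): δ = 140.01°  ·
  (4,6): δ = 118.07°  ·
  (5,6): δ = 158.06°  ·
antipodal pairs: 7

count = 7; pairs: (0,2), (0,3), (1,4), (1,5), (2,5), (2,6), (3,6)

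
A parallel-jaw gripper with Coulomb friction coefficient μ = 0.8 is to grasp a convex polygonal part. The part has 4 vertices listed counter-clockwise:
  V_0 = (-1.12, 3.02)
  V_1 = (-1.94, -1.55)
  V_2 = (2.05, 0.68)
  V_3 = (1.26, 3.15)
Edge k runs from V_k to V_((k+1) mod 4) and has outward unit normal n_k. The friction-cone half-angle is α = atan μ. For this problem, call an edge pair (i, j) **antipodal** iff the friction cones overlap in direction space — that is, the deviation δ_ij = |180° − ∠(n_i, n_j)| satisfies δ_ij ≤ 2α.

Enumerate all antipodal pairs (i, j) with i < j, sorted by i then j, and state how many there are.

count = 3; pairs: (0,1), (0,2), (1,3)

α = atan 0.8 = 38.66°;  2α = 77.32°
n_0 = (-0.9843, +0.1766)
n_1 = (+0.4879, -0.8729)
n_2 = (+0.9525, +0.3046)
n_3 = (-0.0545, +0.9985)
  (0,1): δ = 50.63°  ✓
  (0,2): δ = 27.91°  ✓
  (0,3): δ = 103.30°  ·
  (1,2): δ = 101.46°  ·
  (1,3): δ = 26.07°  ✓
  (2,3): δ = 104.61°  ·
antipodal pairs: 3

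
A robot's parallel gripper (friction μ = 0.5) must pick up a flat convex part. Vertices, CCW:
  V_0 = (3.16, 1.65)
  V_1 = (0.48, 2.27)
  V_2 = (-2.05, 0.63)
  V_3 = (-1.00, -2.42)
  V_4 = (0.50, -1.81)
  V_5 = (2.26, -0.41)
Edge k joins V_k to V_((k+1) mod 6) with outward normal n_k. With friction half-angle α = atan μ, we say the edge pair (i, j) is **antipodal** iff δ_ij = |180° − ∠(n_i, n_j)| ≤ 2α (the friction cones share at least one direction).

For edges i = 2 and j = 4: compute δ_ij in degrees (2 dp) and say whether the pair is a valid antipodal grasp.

δ = 70.50°, invalid

α = atan 0.5 = 26.57°;  2α = 53.13°
edge 2: e_2 = (+1.05, -3.05);  n_2 = (-0.9455, -0.3255)
edge 4: e_4 = (+1.76, +1.40);  n_4 = (+0.6225, -0.7826)
∠(n_2, n_4) = 109.50°
δ = |180° − 109.50°| = 70.50°
70.50° > 2α = 53.13°  →  invalid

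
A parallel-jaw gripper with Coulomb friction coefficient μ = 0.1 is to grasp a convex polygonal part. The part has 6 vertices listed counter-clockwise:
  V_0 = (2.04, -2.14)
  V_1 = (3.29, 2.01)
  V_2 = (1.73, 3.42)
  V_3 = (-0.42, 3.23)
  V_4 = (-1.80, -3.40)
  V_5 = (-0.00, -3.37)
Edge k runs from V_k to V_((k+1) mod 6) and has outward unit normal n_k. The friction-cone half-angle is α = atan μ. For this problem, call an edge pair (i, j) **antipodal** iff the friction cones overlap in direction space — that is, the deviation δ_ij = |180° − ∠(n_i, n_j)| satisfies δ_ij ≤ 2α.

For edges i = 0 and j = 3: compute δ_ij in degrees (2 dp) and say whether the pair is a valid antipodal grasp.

α = atan 0.1 = 5.71°;  2α = 11.42°
edge 0: e_0 = (+1.25, +4.15);  n_0 = (+0.9575, -0.2884)
edge 3: e_3 = (-1.38, -6.63);  n_3 = (-0.9790, +0.2038)
∠(n_0, n_3) = 175.00°
δ = |180° − 175.00°| = 5.00°
5.00° ≤ 2α = 11.42°  →  valid

δ = 5.00°, valid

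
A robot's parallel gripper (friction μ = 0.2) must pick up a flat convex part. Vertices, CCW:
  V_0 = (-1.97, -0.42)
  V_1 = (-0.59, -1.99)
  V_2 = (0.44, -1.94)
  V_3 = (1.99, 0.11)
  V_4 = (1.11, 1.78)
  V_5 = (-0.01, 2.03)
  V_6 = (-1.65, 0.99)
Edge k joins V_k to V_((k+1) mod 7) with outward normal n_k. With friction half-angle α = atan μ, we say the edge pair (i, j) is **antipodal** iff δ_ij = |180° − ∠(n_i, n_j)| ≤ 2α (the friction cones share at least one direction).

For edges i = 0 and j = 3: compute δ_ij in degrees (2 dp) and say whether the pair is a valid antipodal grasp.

δ = 13.53°, valid

α = atan 0.2 = 11.31°;  2α = 22.62°
edge 0: e_0 = (+1.38, -1.57);  n_0 = (-0.7511, -0.6602)
edge 3: e_3 = (-0.88, +1.67);  n_3 = (+0.8847, +0.4662)
∠(n_0, n_3) = 166.47°
δ = |180° − 166.47°| = 13.53°
13.53° ≤ 2α = 22.62°  →  valid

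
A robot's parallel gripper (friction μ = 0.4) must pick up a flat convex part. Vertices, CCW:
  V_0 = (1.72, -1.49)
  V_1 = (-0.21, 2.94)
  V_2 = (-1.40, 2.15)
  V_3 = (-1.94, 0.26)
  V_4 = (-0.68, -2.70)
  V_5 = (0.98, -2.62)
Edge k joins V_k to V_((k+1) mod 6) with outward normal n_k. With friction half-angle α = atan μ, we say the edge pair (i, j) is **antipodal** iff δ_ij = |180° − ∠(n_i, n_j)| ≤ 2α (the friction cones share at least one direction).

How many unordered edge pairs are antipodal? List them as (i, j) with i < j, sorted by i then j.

α = atan 0.4 = 21.80°;  2α = 43.60°
n_0 = (+0.9168, +0.3994)
n_1 = (-0.5531, +0.8331)
n_2 = (-0.9615, +0.2747)
n_3 = (-0.9201, -0.3917)
n_4 = (+0.0481, -0.9988)
n_5 = (+0.8366, -0.5478)
  (0,1): δ = 79.96°  ·
  (0,2): δ = 39.49°  ✓
  (0,3): δ = 0.48°  ✓
  (0,4): δ = 69.22°  ·
  (0,5): δ = 123.24°  ·
  (1,2): δ = 139.52°  ·
  (1,3): δ = 100.52°  ·
  (1,4): δ = 30.82°  ✓
  (1,5): δ = 23.20°  ✓
  (2,3): δ = 141.00°  ·
  (2,4): δ = 71.30°  ·
  (2,5): δ = 17.27°  ✓
  (3,4): δ = 110.30°  ·
  (3,5): δ = 56.28°  ·
  (4,5): δ = 125.98°  ·
antipodal pairs: 5

count = 5; pairs: (0,2), (0,3), (1,4), (1,5), (2,5)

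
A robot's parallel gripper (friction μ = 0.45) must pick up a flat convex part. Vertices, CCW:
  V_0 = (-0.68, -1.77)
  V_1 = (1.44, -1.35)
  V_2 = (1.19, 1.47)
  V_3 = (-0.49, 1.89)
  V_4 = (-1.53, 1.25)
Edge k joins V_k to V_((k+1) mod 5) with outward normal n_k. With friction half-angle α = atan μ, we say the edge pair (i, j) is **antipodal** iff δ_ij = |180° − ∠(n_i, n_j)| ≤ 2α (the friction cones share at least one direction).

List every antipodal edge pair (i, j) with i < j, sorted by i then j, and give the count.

count = 3; pairs: (0,2), (0,3), (1,4)

α = atan 0.45 = 24.23°;  2α = 48.46°
n_0 = (+0.1943, -0.9809)
n_1 = (+0.9961, +0.0883)
n_2 = (+0.2425, +0.9701)
n_3 = (-0.5241, +0.8517)
n_4 = (-0.9626, -0.2709)
  (0,1): δ = 96.14°  ·
  (0,2): δ = 25.24°  ✓
  (0,3): δ = 20.40°  ✓
  (0,4): δ = 94.51°  ·
  (1,2): δ = 109.10°  ·
  (1,3): δ = 63.46°  ·
  (1,4): δ = 10.65°  ✓
  (2,3): δ = 134.36°  ·
  (2,4): δ = 60.24°  ·
  (3,4): δ = 105.89°  ·
antipodal pairs: 3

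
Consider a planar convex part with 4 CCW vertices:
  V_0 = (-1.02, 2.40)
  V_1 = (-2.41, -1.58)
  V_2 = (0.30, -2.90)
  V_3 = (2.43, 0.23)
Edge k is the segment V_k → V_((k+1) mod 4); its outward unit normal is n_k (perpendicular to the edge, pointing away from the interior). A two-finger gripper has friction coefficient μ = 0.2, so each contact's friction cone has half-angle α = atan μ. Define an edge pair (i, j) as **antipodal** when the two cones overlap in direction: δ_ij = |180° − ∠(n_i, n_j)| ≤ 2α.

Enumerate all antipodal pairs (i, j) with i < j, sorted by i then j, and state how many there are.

count = 2; pairs: (0,2), (1,3)

α = atan 0.2 = 11.31°;  2α = 22.62°
n_0 = (-0.9441, +0.3297)
n_1 = (-0.4379, -0.8990)
n_2 = (+0.8267, -0.5626)
n_3 = (+0.5324, +0.8465)
  (0,1): δ = 96.72°  ·
  (0,2): δ = 14.98°  ✓
  (0,3): δ = 77.08°  ·
  (1,2): δ = 98.27°  ·
  (1,3): δ = 6.20°  ✓
  (2,3): δ = 87.93°  ·
antipodal pairs: 2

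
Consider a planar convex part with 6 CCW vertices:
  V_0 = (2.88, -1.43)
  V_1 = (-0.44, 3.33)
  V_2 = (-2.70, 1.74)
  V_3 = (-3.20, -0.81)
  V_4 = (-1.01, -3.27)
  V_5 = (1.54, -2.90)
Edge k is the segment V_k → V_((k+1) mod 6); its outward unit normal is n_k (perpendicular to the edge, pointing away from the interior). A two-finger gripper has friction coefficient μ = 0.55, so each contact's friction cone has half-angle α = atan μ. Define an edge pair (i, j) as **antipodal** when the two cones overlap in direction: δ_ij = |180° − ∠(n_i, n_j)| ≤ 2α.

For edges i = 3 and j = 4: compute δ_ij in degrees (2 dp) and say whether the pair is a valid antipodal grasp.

α = atan 0.55 = 28.81°;  2α = 57.62°
edge 3: e_3 = (+2.19, -2.46);  n_3 = (-0.7469, -0.6649)
edge 4: e_4 = (+2.55, +0.37);  n_4 = (+0.1436, -0.9896)
∠(n_3, n_4) = 56.58°
δ = |180° − 56.58°| = 123.42°
123.42° > 2α = 57.62°  →  invalid

δ = 123.42°, invalid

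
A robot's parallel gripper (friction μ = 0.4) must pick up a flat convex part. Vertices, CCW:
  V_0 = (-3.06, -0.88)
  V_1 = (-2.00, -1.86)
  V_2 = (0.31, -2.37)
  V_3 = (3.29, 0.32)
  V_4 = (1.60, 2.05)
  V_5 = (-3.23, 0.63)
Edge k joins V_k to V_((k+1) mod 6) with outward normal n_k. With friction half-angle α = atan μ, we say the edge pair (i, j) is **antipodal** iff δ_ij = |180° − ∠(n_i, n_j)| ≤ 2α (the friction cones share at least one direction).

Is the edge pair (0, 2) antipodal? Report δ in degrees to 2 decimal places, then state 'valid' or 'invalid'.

δ = 95.17°, invalid

α = atan 0.4 = 21.80°;  2α = 43.60°
edge 0: e_0 = (+1.06, -0.98);  n_0 = (-0.6789, -0.7343)
edge 2: e_2 = (+2.98, +2.69);  n_2 = (+0.6701, -0.7423)
∠(n_0, n_2) = 84.83°
δ = |180° − 84.83°| = 95.17°
95.17° > 2α = 43.60°  →  invalid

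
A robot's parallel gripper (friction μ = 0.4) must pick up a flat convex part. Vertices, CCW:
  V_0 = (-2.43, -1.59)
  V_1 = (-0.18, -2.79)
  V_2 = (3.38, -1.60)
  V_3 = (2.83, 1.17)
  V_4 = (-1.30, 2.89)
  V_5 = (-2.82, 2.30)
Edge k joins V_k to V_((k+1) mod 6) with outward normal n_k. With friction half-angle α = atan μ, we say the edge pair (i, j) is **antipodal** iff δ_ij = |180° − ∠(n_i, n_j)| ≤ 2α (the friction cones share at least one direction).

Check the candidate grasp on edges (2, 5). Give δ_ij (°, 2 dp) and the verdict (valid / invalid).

δ = 5.51°, valid

α = atan 0.4 = 21.80°;  2α = 43.60°
edge 2: e_2 = (-0.55, +2.77);  n_2 = (+0.9809, +0.1948)
edge 5: e_5 = (+0.39, -3.89);  n_5 = (-0.9950, -0.0998)
∠(n_2, n_5) = 174.49°
δ = |180° − 174.49°| = 5.51°
5.51° ≤ 2α = 43.60°  →  valid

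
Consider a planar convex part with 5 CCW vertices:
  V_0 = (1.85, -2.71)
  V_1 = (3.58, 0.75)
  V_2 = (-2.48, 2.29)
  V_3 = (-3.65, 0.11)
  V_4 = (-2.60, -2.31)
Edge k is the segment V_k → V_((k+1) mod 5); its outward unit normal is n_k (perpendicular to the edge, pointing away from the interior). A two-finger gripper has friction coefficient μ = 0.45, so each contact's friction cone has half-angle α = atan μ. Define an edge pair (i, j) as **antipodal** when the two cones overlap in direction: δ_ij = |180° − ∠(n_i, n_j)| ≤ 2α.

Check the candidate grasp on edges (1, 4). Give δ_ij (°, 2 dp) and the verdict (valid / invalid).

α = atan 0.45 = 24.23°;  2α = 48.46°
edge 1: e_1 = (-6.06, +1.54);  n_1 = (+0.2463, +0.9692)
edge 4: e_4 = (+4.45, -0.40);  n_4 = (-0.0895, -0.9960)
∠(n_1, n_4) = 170.88°
δ = |180° − 170.88°| = 9.12°
9.12° ≤ 2α = 48.46°  →  valid

δ = 9.12°, valid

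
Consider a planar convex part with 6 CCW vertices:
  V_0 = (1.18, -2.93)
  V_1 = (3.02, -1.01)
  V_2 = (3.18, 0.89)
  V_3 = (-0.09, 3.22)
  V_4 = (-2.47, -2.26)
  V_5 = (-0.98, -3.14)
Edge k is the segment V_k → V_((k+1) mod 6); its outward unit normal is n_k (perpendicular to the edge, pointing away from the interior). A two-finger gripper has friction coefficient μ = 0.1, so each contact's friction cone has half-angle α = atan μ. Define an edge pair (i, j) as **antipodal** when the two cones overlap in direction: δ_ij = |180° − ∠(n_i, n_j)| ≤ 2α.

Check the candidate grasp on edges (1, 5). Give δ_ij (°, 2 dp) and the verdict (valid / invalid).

α = atan 0.1 = 5.71°;  2α = 11.42°
edge 1: e_1 = (+0.16, +1.90);  n_1 = (+0.9965, -0.0839)
edge 5: e_5 = (+2.16, +0.21);  n_5 = (+0.0968, -0.9953)
∠(n_1, n_5) = 79.63°
δ = |180° − 79.63°| = 100.37°
100.37° > 2α = 11.42°  →  invalid

δ = 100.37°, invalid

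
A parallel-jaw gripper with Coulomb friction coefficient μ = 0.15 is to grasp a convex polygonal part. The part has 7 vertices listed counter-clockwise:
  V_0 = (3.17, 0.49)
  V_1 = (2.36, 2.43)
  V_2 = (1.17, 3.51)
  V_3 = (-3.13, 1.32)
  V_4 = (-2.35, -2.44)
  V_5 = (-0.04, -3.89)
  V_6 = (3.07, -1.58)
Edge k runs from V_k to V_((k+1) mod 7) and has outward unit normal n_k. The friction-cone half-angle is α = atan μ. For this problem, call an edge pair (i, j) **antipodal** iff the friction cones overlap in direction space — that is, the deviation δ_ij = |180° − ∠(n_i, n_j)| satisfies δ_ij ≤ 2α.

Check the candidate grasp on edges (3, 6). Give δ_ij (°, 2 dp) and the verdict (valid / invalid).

α = atan 0.15 = 8.53°;  2α = 17.06°
edge 3: e_3 = (+0.78, -3.76);  n_3 = (-0.9792, -0.2031)
edge 6: e_6 = (+0.10, +2.07);  n_6 = (+0.9988, -0.0483)
∠(n_3, n_6) = 165.51°
δ = |180° − 165.51°| = 14.49°
14.49° ≤ 2α = 17.06°  →  valid

δ = 14.49°, valid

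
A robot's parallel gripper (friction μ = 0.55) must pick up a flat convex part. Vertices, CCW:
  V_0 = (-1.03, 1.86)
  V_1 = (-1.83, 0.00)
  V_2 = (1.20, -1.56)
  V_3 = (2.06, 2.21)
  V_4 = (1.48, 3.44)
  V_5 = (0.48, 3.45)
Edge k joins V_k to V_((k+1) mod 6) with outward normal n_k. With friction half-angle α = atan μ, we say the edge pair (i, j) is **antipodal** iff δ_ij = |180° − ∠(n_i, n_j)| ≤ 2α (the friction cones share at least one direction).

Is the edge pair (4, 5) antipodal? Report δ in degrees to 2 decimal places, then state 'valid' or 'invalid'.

α = atan 0.55 = 28.81°;  2α = 57.62°
edge 4: e_4 = (-1.00, +0.01);  n_4 = (+0.0100, +1.0000)
edge 5: e_5 = (-1.51, -1.59);  n_5 = (-0.7251, +0.6886)
∠(n_4, n_5) = 47.05°
δ = |180° − 47.05°| = 132.95°
132.95° > 2α = 57.62°  →  invalid

δ = 132.95°, invalid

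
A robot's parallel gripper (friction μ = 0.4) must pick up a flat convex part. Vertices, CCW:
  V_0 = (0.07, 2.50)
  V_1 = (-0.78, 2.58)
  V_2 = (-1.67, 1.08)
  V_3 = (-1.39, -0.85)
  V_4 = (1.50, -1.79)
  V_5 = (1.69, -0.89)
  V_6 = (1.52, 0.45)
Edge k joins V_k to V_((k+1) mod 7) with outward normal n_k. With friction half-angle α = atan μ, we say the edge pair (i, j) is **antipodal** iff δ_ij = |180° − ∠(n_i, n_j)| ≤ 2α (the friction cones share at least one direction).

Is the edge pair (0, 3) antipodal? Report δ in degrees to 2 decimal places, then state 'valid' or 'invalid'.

δ = 12.64°, valid

α = atan 0.4 = 21.80°;  2α = 43.60°
edge 0: e_0 = (-0.85, +0.08);  n_0 = (+0.0937, +0.9956)
edge 3: e_3 = (+2.89, -0.94);  n_3 = (-0.3093, -0.9510)
∠(n_0, n_3) = 167.36°
δ = |180° − 167.36°| = 12.64°
12.64° ≤ 2α = 43.60°  →  valid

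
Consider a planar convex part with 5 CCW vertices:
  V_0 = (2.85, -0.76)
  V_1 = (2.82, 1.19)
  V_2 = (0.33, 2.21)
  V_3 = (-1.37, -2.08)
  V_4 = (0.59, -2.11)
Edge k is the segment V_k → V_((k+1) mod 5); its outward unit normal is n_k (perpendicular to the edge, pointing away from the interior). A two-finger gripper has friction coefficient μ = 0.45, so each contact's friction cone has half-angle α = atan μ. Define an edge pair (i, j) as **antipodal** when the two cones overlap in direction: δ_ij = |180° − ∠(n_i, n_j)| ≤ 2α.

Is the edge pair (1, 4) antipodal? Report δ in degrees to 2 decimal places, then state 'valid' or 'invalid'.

δ = 53.13°, invalid

α = atan 0.45 = 24.23°;  2α = 48.46°
edge 1: e_1 = (-2.49, +1.02);  n_1 = (+0.3791, +0.9254)
edge 4: e_4 = (+2.26, +1.35);  n_4 = (+0.5128, -0.8585)
∠(n_1, n_4) = 126.87°
δ = |180° − 126.87°| = 53.13°
53.13° > 2α = 48.46°  →  invalid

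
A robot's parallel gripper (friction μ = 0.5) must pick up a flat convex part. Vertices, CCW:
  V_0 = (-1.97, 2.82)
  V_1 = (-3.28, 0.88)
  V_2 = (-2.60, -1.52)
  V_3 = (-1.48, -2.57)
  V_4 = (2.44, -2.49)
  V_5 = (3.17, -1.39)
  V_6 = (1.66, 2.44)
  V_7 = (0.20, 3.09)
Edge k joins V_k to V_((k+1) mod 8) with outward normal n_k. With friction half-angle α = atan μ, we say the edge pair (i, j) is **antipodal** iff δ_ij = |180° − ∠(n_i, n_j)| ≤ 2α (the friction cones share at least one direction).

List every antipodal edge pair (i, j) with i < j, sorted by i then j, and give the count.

α = atan 0.5 = 26.57°;  2α = 53.13°
n_0 = (-0.8287, +0.5596)
n_1 = (-0.9621, -0.2726)
n_2 = (-0.6839, -0.7295)
n_3 = (+0.0204, -0.9998)
n_4 = (+0.8332, -0.5530)
n_5 = (+0.9303, +0.3668)
n_6 = (+0.4067, +0.9136)
n_7 = (-0.1235, +0.9923)
  (0,1): δ = 130.15°  ·
  (0,2): δ = 99.12°  ·
  (0,3): δ = 54.80°  ·
  (0,4): δ = 0.46°  ✓
  (0,5): δ = 55.55°  ·
  (0,6): δ = 100.03°  ·
  (0,7): δ = 131.12°  ·
  (1,2): δ = 148.97°  ·
  (1,3): δ = 104.65°  ·
  (1,4): δ = 49.39°  ✓
  (1,5): δ = 5.70°  ✓
  (1,6): δ = 50.18°  ✓
  (1,7): δ = 81.27°  ·
  (2,3): δ = 135.68°  ·
  (2,4): δ = 80.42°  ·
  (2,5): δ = 25.33°  ✓
  (2,6): δ = 19.15°  ✓
  (2,7): δ = 50.24°  ✓
  (3,4): δ = 124.74°  ·
  (3,5): δ = 69.65°  ·
  (3,6): δ = 25.17°  ✓
  (3,7): δ = 5.92°  ✓
  (4,5): δ = 124.91°  ·
  (4,6): δ = 80.43°  ·
  (4,7): δ = 49.34°  ✓
  (5,6): δ = 135.52°  ·
  (5,7): δ = 104.42°  ·
  (6,7): δ = 148.91°  ·
antipodal pairs: 10

count = 10; pairs: (0,4), (1,4), (1,5), (1,6), (2,5), (2,6), (2,7), (3,6), (3,7), (4,7)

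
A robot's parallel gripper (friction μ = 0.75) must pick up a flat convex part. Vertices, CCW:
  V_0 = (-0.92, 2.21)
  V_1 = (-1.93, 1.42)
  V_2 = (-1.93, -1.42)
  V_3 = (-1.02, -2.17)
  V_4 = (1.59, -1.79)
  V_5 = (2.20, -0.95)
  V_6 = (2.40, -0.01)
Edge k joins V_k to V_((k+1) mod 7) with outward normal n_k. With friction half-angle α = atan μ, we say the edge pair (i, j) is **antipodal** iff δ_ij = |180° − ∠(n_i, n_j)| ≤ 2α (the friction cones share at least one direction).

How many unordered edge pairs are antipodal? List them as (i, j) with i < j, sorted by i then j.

α = atan 0.75 = 36.87°;  2α = 73.74°
n_0 = (-0.6161, +0.7877)
n_1 = (-1.0000, -0.0000)
n_2 = (-0.6360, -0.7717)
n_3 = (+0.1441, -0.9896)
n_4 = (+0.8092, -0.5876)
n_5 = (+0.9781, -0.2081)
n_6 = (+0.5559, +0.8313)
  (0,1): δ = 128.03°  ·
  (0,2): δ = 77.53°  ·
  (0,3): δ = 29.75°  ✓
  (0,4): δ = 15.98°  ✓
  (0,5): δ = 39.96°  ✓
  (0,6): δ = 108.20°  ·
  (1,2): δ = 129.49°  ·
  (1,3): δ = 81.72°  ·
  (1,4): δ = 35.99°  ✓
  (1,5): δ = 12.01°  ✓
  (1,6): δ = 56.23°  ✓
  (2,3): δ = 132.22°  ·
  (2,4): δ = 86.49°  ·
  (2,5): δ = 62.52°  ✓
  (2,6): δ = 5.72°  ✓
  (3,4): δ = 134.27°  ·
  (3,5): δ = 110.30°  ·
  (3,6): δ = 42.05°  ✓
  (4,5): δ = 156.02°  ·
  (4,6): δ = 87.78°  ·
  (5,6): δ = 111.76°  ·
antipodal pairs: 9

count = 9; pairs: (0,3), (0,4), (0,5), (1,4), (1,5), (1,6), (2,5), (2,6), (3,6)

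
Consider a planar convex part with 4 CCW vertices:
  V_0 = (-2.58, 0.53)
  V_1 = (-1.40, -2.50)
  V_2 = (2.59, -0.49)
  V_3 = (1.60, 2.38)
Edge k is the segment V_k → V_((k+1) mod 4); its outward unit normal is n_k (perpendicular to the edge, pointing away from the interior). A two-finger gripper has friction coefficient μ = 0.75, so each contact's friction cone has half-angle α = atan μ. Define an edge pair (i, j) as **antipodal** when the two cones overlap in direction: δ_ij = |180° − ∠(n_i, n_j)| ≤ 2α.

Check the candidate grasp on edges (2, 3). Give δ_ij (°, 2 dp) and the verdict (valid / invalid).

α = atan 0.75 = 36.87°;  2α = 73.74°
edge 2: e_2 = (-0.99, +2.87);  n_2 = (+0.9453, +0.3261)
edge 3: e_3 = (-4.18, -1.85);  n_3 = (-0.4047, +0.9144)
∠(n_2, n_3) = 94.84°
δ = |180° − 94.84°| = 85.16°
85.16° > 2α = 73.74°  →  invalid

δ = 85.16°, invalid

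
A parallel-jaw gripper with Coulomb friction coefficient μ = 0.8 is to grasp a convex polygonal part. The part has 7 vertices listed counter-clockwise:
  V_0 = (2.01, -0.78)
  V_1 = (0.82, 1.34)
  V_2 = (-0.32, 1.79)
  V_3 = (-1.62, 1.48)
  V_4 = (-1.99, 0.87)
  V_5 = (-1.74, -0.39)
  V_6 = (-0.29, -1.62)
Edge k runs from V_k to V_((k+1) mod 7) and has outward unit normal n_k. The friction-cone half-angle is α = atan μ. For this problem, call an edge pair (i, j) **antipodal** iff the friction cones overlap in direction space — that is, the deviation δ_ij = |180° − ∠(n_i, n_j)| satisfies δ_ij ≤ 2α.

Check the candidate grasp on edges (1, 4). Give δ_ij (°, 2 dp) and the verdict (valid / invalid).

α = atan 0.8 = 38.66°;  2α = 77.32°
edge 1: e_1 = (-1.14, +0.45);  n_1 = (+0.3672, +0.9302)
edge 4: e_4 = (+0.25, -1.26);  n_4 = (-0.9809, -0.1946)
∠(n_1, n_4) = 122.76°
δ = |180° − 122.76°| = 57.24°
57.24° ≤ 2α = 77.32°  →  valid

δ = 57.24°, valid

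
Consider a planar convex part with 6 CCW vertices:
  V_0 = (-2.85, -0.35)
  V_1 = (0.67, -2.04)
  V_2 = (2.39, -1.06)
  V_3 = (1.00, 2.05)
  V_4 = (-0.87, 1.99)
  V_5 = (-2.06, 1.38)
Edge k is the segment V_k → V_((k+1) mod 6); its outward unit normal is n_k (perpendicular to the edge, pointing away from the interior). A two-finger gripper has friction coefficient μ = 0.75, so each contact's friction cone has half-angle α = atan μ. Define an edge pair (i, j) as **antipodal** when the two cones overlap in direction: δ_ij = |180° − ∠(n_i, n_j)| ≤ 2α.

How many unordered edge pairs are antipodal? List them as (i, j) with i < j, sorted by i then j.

count = 7; pairs: (0,2), (0,3), (0,4), (1,3), (1,4), (1,5), (2,5)

α = atan 0.75 = 36.87°;  2α = 73.74°
n_0 = (-0.4328, -0.9015)
n_1 = (+0.4951, -0.8689)
n_2 = (+0.9130, +0.4080)
n_3 = (-0.0321, +0.9995)
n_4 = (-0.4562, +0.8899)
n_5 = (-0.9096, +0.4154)
  (0,1): δ = 124.68°  ·
  (0,2): δ = 40.27°  ✓
  (0,3): δ = 27.48°  ✓
  (0,4): δ = 52.79°  ✓
  (0,5): δ = 91.10°  ·
  (1,2): δ = 95.59°  ·
  (1,3): δ = 27.84°  ✓
  (1,4): δ = 2.53°  ✓
  (1,5): δ = 35.78°  ✓
  (2,3): δ = 112.24°  ·
  (2,4): δ = 86.94°  ·
  (2,5): δ = 48.63°  ✓
  (3,4): δ = 154.70°  ·
  (3,5): δ = 116.38°  ·
  (4,5): δ = 141.68°  ·
antipodal pairs: 7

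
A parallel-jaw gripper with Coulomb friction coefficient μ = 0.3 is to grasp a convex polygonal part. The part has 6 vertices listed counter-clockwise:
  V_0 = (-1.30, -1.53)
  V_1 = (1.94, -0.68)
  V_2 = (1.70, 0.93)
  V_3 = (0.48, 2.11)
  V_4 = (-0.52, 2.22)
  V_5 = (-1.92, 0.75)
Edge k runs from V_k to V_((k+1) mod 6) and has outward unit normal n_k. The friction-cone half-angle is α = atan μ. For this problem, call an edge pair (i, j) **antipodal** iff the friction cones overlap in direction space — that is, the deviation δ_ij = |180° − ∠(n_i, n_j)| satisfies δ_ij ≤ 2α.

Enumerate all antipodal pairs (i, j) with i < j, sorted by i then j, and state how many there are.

α = atan 0.3 = 16.70°;  2α = 33.40°
n_0 = (+0.2538, -0.9673)
n_1 = (+0.9891, +0.1474)
n_2 = (+0.6952, +0.7188)
n_3 = (+0.1093, +0.9940)
n_4 = (-0.7241, +0.6897)
n_5 = (-0.9650, -0.2624)
  (0,1): δ = 96.22°  ·
  (0,2): δ = 58.75°  ·
  (0,3): δ = 20.98°  ✓
  (0,4): δ = 31.70°  ✓
  (0,5): δ = 90.51°  ·
  (1,2): δ = 142.52°  ·
  (1,3): δ = 104.76°  ·
  (1,4): δ = 52.08°  ·
  (1,5): δ = 6.73°  ✓
  (2,3): δ = 142.23°  ·
  (2,4): δ = 89.56°  ·
  (2,5): δ = 30.74°  ✓
  (3,4): δ = 127.33°  ·
  (3,5): δ = 68.51°  ·
  (4,5): δ = 121.18°  ·
antipodal pairs: 4

count = 4; pairs: (0,3), (0,4), (1,5), (2,5)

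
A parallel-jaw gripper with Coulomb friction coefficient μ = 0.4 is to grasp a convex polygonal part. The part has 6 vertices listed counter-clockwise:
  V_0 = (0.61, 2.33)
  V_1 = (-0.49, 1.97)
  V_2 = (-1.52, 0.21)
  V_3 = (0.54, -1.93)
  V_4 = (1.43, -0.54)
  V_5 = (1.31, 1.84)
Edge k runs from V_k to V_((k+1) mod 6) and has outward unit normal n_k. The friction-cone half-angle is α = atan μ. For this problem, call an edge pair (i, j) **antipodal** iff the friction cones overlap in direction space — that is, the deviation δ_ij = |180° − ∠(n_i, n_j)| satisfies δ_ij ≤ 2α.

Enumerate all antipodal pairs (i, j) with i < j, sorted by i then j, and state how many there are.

count = 5; pairs: (0,3), (1,3), (1,4), (2,4), (2,5)

α = atan 0.4 = 21.80°;  2α = 43.60°
n_0 = (-0.3110, +0.9504)
n_1 = (-0.8631, +0.5051)
n_2 = (-0.7204, -0.6935)
n_3 = (+0.8422, -0.5392)
n_4 = (+0.9987, +0.0504)
n_5 = (+0.5735, +0.8192)
  (0,1): δ = 138.46°  ·
  (0,2): δ = 64.21°  ·
  (0,3): δ = 39.25°  ✓
  (0,4): δ = 74.76°  ·
  (0,5): δ = 126.89°  ·
  (1,2): δ = 105.75°  ·
  (1,3): δ = 2.29°  ✓
  (1,4): δ = 33.22°  ✓
  (1,5): δ = 85.35°  ·
  (2,3): δ = 76.54°  ·
  (2,4): δ = 41.02°  ✓
  (2,5): δ = 11.10°  ✓
  (3,4): δ = 144.48°  ·
  (3,5): δ = 92.36°  ·
  (4,5): δ = 127.88°  ·
antipodal pairs: 5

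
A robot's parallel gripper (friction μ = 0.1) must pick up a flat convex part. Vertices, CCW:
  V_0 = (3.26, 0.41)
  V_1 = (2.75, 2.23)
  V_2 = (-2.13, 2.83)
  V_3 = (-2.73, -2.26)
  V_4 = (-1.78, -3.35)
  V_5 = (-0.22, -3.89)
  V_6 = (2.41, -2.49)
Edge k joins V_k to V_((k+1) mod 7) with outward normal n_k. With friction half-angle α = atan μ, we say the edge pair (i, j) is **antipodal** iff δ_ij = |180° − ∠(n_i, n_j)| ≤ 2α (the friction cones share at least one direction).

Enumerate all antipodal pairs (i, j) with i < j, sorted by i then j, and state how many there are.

α = atan 0.1 = 5.71°;  2α = 11.42°
n_0 = (+0.9629, +0.2698)
n_1 = (+0.1220, +0.9925)
n_2 = (-0.9931, +0.1171)
n_3 = (-0.7539, -0.6570)
n_4 = (-0.3271, -0.9450)
n_5 = (+0.4699, -0.8827)
n_6 = (+0.9596, -0.2813)
  (0,1): δ = 112.66°  ·
  (0,2): δ = 22.38°  ·
  (0,3): δ = 25.42°  ·
  (0,4): δ = 55.25°  ·
  (0,5): δ = 102.37°  ·
  (0,6): δ = 148.01°  ·
  (1,2): δ = 89.71°  ·
  (1,3): δ = 41.92°  ·
  (1,4): δ = 12.08°  ·
  (1,5): δ = 35.04°  ·
  (1,6): δ = 80.67°  ·
  (2,3): δ = 132.20°  ·
  (2,4): δ = 102.37°  ·
  (2,5): δ = 55.25°  ·
  (2,6): δ = 9.61°  ✓
  (3,4): δ = 150.17°  ·
  (3,5): δ = 103.05°  ·
  (3,6): δ = 57.41°  ·
  (4,5): δ = 132.88°  ·
  (4,6): δ = 87.24°  ·
  (5,6): δ = 134.36°  ·
antipodal pairs: 1

count = 1; pairs: (2,6)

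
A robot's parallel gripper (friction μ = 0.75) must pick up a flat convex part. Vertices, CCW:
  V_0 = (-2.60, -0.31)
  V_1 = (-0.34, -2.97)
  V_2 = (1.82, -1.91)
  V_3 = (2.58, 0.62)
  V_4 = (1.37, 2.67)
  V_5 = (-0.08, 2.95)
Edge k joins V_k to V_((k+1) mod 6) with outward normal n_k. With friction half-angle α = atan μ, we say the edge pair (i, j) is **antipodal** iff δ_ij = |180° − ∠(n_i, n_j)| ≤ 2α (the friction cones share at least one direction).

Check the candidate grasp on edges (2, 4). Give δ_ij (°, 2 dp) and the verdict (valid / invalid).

α = atan 0.75 = 36.87°;  2α = 73.74°
edge 2: e_2 = (+0.76, +2.53);  n_2 = (+0.9577, -0.2877)
edge 4: e_4 = (-1.45, +0.28);  n_4 = (+0.1896, +0.9819)
∠(n_2, n_4) = 95.79°
δ = |180° − 95.79°| = 84.21°
84.21° > 2α = 73.74°  →  invalid

δ = 84.21°, invalid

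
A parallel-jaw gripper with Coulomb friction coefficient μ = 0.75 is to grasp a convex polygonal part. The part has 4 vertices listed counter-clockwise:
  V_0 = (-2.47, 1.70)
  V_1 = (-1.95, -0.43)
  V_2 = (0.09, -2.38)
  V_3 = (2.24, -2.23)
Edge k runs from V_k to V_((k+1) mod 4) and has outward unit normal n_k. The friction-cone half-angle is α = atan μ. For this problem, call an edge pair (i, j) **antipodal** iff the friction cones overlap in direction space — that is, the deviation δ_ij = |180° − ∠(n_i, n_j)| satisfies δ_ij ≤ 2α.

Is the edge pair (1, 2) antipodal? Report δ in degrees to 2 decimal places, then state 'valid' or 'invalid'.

α = atan 0.75 = 36.87°;  2α = 73.74°
edge 1: e_1 = (+2.04, -1.95);  n_1 = (-0.6910, -0.7229)
edge 2: e_2 = (+2.15, +0.15);  n_2 = (+0.0696, -0.9976)
∠(n_1, n_2) = 47.70°
δ = |180° − 47.70°| = 132.30°
132.30° > 2α = 73.74°  →  invalid

δ = 132.30°, invalid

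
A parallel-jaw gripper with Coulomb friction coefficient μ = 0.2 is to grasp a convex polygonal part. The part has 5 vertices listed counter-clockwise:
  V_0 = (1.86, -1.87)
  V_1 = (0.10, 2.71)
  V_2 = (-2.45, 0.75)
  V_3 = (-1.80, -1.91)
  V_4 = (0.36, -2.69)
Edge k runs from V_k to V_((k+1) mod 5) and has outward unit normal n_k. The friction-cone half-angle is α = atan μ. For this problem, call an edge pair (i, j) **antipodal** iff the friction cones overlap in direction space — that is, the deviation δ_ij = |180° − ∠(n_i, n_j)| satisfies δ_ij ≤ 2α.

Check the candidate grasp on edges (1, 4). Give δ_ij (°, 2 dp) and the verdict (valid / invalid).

α = atan 0.2 = 11.31°;  2α = 22.62°
edge 1: e_1 = (-2.55, -1.96);  n_1 = (-0.6094, +0.7929)
edge 4: e_4 = (+1.50, +0.82);  n_4 = (+0.4797, -0.8774)
∠(n_1, n_4) = 171.12°
δ = |180° − 171.12°| = 8.88°
8.88° ≤ 2α = 22.62°  →  valid

δ = 8.88°, valid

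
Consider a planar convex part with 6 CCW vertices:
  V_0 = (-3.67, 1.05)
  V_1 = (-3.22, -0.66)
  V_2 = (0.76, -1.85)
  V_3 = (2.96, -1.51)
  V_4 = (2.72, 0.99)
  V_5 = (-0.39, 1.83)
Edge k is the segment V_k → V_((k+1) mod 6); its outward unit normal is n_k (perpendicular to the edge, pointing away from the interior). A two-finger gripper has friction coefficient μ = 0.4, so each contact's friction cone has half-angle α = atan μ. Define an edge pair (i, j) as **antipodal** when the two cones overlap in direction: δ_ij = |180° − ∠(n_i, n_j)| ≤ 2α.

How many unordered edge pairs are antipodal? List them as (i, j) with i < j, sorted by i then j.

α = atan 0.4 = 21.80°;  2α = 43.60°
n_0 = (-0.9671, -0.2545)
n_1 = (-0.2865, -0.9581)
n_2 = (+0.1527, -0.9883)
n_3 = (+0.9954, +0.0956)
n_4 = (+0.2608, +0.9654)
n_5 = (-0.2314, +0.9729)
  (0,1): δ = 121.39°  ·
  (0,2): δ = 95.96°  ·
  (0,3): δ = 9.26°  ✓
  (0,4): δ = 60.14°  ·
  (0,5): δ = 88.63°  ·
  (1,2): δ = 154.57°  ·
  (1,3): δ = 67.87°  ·
  (1,4): δ = 1.53°  ✓
  (1,5): δ = 30.02°  ✓
  (2,3): δ = 93.30°  ·
  (2,4): δ = 23.90°  ✓
  (2,5): δ = 4.59°  ✓
  (3,4): δ = 110.60°  ·
  (3,5): δ = 82.11°  ·
  (4,5): δ = 151.51°  ·
antipodal pairs: 5

count = 5; pairs: (0,3), (1,4), (1,5), (2,4), (2,5)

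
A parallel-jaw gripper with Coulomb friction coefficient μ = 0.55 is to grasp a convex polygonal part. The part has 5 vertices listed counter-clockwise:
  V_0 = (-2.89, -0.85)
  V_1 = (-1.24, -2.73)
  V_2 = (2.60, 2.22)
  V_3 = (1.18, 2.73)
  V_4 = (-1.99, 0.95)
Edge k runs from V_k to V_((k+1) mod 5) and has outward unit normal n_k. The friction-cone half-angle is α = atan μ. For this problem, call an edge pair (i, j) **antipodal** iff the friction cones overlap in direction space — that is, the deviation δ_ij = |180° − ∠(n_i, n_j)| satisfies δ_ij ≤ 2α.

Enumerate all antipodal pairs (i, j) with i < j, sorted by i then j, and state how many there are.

α = atan 0.55 = 28.81°;  2α = 57.62°
n_0 = (-0.7516, -0.6596)
n_1 = (+0.7901, -0.6129)
n_2 = (+0.3380, +0.9411)
n_3 = (-0.4896, +0.8719)
n_4 = (-0.8944, +0.4472)
  (0,1): δ = 79.07°  ·
  (0,2): δ = 28.97°  ✓
  (0,3): δ = 78.04°  ·
  (0,4): δ = 112.16°  ·
  (1,2): δ = 71.95°  ·
  (1,3): δ = 22.88°  ✓
  (1,4): δ = 11.24°  ✓
  (2,3): δ = 130.93°  ·
  (2,4): δ = 96.81°  ·
  (3,4): δ = 145.88°  ·
antipodal pairs: 3

count = 3; pairs: (0,2), (1,3), (1,4)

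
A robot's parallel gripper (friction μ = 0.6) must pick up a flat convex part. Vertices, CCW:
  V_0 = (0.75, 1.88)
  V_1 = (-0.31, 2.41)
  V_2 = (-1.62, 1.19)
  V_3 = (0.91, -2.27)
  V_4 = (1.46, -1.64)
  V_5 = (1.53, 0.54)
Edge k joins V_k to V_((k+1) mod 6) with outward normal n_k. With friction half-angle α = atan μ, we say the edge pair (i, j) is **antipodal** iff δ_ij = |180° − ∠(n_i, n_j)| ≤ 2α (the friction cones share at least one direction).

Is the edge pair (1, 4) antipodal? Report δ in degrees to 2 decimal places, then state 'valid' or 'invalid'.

δ = 45.20°, valid

α = atan 0.6 = 30.96°;  2α = 61.93°
edge 1: e_1 = (-1.31, -1.22);  n_1 = (-0.6815, +0.7318)
edge 4: e_4 = (+0.07, +2.18);  n_4 = (+0.9995, -0.0321)
∠(n_1, n_4) = 134.80°
δ = |180° − 134.80°| = 45.20°
45.20° ≤ 2α = 61.93°  →  valid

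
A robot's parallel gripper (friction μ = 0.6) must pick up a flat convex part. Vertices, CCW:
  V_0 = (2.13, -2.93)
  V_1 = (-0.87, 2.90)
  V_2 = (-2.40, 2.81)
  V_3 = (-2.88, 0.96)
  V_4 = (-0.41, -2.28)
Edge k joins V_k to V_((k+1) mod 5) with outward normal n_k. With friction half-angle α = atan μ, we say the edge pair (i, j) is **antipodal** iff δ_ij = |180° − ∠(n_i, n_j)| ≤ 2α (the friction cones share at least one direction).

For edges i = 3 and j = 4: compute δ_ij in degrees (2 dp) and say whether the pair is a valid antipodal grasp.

α = atan 0.6 = 30.96°;  2α = 61.93°
edge 3: e_3 = (+2.47, -3.24);  n_3 = (-0.7953, -0.6063)
edge 4: e_4 = (+2.54, -0.65);  n_4 = (-0.2479, -0.9688)
∠(n_3, n_4) = 38.33°
δ = |180° − 38.33°| = 141.67°
141.67° > 2α = 61.93°  →  invalid

δ = 141.67°, invalid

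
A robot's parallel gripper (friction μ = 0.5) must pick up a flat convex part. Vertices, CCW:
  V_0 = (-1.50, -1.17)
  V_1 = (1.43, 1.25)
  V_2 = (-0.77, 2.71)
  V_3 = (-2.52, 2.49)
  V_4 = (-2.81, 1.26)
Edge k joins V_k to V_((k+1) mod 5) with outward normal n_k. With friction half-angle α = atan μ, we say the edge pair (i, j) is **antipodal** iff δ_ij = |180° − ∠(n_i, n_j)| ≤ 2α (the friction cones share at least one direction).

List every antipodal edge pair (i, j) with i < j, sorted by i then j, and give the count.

α = atan 0.5 = 26.57°;  2α = 53.13°
n_0 = (+0.6368, -0.7710)
n_1 = (+0.5530, +0.8332)
n_2 = (-0.1247, +0.9922)
n_3 = (-0.9733, +0.2295)
n_4 = (-0.8802, -0.4745)
  (0,1): δ = 73.12°  ·
  (0,2): δ = 32.39°  ✓
  (0,3): δ = 37.18°  ✓
  (0,4): δ = 78.77°  ·
  (1,2): δ = 139.26°  ·
  (1,3): δ = 69.70°  ·
  (1,4): δ = 28.10°  ✓
  (2,3): δ = 110.43°  ·
  (2,4): δ = 68.84°  ·
  (3,4): δ = 138.40°  ·
antipodal pairs: 3

count = 3; pairs: (0,2), (0,3), (1,4)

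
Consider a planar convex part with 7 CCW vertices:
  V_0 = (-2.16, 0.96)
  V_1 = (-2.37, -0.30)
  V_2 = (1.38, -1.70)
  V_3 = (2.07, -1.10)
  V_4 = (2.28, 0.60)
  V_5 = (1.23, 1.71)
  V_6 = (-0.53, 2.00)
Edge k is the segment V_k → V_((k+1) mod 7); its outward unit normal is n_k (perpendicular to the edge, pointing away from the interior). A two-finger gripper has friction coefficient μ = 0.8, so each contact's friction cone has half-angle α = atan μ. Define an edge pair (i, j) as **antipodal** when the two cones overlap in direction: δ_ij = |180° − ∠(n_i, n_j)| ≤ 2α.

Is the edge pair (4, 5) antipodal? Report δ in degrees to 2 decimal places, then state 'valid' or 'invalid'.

δ = 142.77°, invalid

α = atan 0.8 = 38.66°;  2α = 77.32°
edge 4: e_4 = (-1.05, +1.11);  n_4 = (+0.7265, +0.6872)
edge 5: e_5 = (-1.76, +0.29);  n_5 = (+0.1626, +0.9867)
∠(n_4, n_5) = 37.23°
δ = |180° − 37.23°| = 142.77°
142.77° > 2α = 77.32°  →  invalid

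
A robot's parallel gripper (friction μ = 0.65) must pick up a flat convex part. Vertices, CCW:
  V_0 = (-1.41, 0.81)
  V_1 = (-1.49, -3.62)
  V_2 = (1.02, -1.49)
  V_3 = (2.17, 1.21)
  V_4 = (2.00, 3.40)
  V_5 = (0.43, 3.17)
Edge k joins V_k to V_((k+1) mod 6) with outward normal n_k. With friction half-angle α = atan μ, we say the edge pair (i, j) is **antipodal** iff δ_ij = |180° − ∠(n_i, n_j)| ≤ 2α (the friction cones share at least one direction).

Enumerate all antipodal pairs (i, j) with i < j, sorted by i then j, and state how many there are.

count = 8; pairs: (0,1), (0,2), (0,3), (1,4), (1,5), (2,4), (2,5), (3,5)

α = atan 0.65 = 33.02°;  2α = 66.05°
n_0 = (-0.9998, +0.0181)
n_1 = (+0.6470, -0.7625)
n_2 = (+0.9200, -0.3919)
n_3 = (+0.9970, +0.0774)
n_4 = (-0.1449, +0.9894)
n_5 = (-0.7886, +0.6149)
  (0,1): δ = 48.65°  ✓
  (0,2): δ = 22.04°  ✓
  (0,3): δ = 5.47°  ✓
  (0,4): δ = 99.37°  ·
  (0,5): δ = 143.09°  ·
  (1,2): δ = 153.39°  ·
  (1,3): δ = 125.88°  ·
  (1,4): δ = 31.98°  ✓
  (1,5): δ = 11.74°  ✓
  (2,3): δ = 152.49°  ·
  (2,4): δ = 58.60°  ✓
  (2,5): δ = 14.87°  ✓
  (3,4): δ = 86.10°  ·
  (3,5): δ = 42.38°  ✓
  (4,5): δ = 136.28°  ·
antipodal pairs: 8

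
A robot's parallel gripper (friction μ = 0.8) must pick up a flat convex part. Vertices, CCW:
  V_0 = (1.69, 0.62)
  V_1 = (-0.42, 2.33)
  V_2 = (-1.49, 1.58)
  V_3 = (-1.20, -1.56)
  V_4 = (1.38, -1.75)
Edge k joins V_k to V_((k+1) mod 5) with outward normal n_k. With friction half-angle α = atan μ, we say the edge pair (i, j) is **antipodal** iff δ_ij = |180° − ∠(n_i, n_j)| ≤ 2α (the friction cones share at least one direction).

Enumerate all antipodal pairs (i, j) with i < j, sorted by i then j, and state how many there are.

count = 5; pairs: (0,2), (0,3), (1,3), (1,4), (2,4)

α = atan 0.8 = 38.66°;  2α = 77.32°
n_0 = (+0.6296, +0.7769)
n_1 = (-0.5740, +0.8189)
n_2 = (-0.9958, -0.0920)
n_3 = (-0.0734, -0.9973)
n_4 = (+0.9916, -0.1297)
  (0,1): δ = 105.95°  ·
  (0,2): δ = 45.70°  ✓
  (0,3): δ = 34.81°  ✓
  (0,4): δ = 121.57°  ·
  (1,2): δ = 119.75°  ·
  (1,3): δ = 39.24°  ✓
  (1,4): δ = 47.52°  ✓
  (2,3): δ = 99.49°  ·
  (2,4): δ = 12.73°  ✓
  (3,4): δ = 93.24°  ·
antipodal pairs: 5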